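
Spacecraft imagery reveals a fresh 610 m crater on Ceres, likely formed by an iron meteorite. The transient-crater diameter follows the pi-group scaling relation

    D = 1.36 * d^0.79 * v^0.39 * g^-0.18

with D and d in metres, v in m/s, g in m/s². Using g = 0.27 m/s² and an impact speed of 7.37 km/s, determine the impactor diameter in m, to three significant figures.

d ≈ 20.8 m

Rearranging for d: d = [D / (1.36 · 7370^0.39 · 0.27^-0.18)]^(1/0.79).
7370^0.39 = 32.23
0.27^-0.18 = 1.266
Denominator = 1.36 × 32.23 × 1.266 = 55.49
D / 55.49 = 610 / 55.49 = 10.99
d = 10.99^(1/0.79) = 10.99^1.2658 = 20.78 m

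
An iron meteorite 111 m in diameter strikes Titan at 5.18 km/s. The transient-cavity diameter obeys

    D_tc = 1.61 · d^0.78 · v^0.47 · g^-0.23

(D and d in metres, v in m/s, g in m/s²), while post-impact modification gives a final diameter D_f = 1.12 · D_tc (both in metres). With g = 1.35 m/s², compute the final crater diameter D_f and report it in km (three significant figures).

v = 5180 m/s.
d^0.78 = 111^0.78 = 39.39
v^0.47 = 5180^0.47 = 55.68
g^-0.23 = 1.35^-0.23 = 0.9333
D_tc = 1.61 × 39.39 × 55.68 × 0.9333 = 3296 m
D_f = 1.12 × 3296 = 3692 m
     = 3.692 km

D_f ≈ 3.69 km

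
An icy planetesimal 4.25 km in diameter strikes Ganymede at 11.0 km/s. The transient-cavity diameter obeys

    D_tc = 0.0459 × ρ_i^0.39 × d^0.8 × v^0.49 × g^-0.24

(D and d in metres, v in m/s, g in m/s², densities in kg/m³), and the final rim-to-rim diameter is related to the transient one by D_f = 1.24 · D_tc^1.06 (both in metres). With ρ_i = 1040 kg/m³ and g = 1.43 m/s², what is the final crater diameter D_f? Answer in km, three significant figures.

In SI: d = 4250 m, v = 11000 m/s.
ρ_i^0.39 = 1040^0.39 = 15.02
d^0.8 = 4250^0.8 = 799.3
v^0.49 = 11000^0.49 = 95.56
g^-0.24 = 1.43^-0.24 = 0.9177
D_tc = 0.0459 × 15.02 × 799.3 × 95.56 × 0.9177 = 48320 m
D_f = 1.24 × (48320)^1.06 = 1.144 × 10^5 m
     = 114.4 km

D_f ≈ 114 km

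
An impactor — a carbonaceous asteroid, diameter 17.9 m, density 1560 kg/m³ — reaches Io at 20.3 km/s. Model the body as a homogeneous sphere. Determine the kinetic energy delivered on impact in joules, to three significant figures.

v = 20300 m/s.
Mass m = (π/6) ρ d³ = (π/6) × 1560 × (17.9)³ = 4.685 × 10^6 kg
E = ½ m v² = 0.5 × 4.685 × 10^6 × (20300)² = 9.653 × 10^14 J

E ≈ 9.65 × 10^14 J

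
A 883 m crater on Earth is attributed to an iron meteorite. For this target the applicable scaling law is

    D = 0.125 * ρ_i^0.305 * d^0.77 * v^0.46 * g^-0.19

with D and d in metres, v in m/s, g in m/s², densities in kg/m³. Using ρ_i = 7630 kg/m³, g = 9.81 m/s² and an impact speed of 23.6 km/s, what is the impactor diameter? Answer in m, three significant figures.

Rearranging for d: d = [D / (0.125 · 7630^0.305 · 23600^0.46 · 9.81^-0.19)]^(1/0.77).
7630^0.305 = 15.28
23600^0.46 = 102.7
9.81^-0.19 = 0.6480
Denominator = 0.125 × 15.28 × 102.7 × 0.6480 = 127.1
D / 127.1 = 883 / 127.1 = 6.947
d = 6.947^(1/0.77) = 6.947^1.2987 = 12.39 m

d ≈ 12.4 m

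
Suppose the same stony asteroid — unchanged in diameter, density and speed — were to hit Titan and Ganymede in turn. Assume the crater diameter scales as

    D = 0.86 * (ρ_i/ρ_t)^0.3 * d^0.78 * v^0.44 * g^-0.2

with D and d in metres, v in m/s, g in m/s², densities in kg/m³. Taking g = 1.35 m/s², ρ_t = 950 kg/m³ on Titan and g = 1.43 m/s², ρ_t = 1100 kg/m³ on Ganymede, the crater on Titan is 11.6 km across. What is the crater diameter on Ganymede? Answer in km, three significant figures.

The impactor-only factors (d, v, ρ_i) cancel in the ratio, leaving D_Ganymede/D_Titan = (g_Ganymede/g_Titan)^-0.2 · (ρ_t,Titan/ρ_t,Ganymede)^0.3.
(1.43/1.35)^-0.2 = 1.059^-0.2 = 0.9886
(950/1100)^0.3 = 0.8636^0.3 = 0.9570
Ratio = 0.9886 × 0.9570 = 0.9461
D_Ganymede = 0.9461 × 11.6 km = 11.0 km

D ≈ 11.0 km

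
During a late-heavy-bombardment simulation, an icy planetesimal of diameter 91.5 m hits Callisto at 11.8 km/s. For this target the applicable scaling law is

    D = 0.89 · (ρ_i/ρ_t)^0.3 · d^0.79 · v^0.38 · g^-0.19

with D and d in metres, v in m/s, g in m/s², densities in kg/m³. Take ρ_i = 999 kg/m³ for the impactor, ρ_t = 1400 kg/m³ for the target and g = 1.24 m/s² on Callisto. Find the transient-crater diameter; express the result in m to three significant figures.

In SI units: v = 11800 m/s.
(ρ_i/ρ_t)^0.3 = (999/1400)^0.3 = 0.9037
d^0.79 = 91.5^0.79 = 35.44
v^0.38 = 11800^0.38 = 35.26
g^-0.19 = 1.24^-0.19 = 0.9600
D = 0.89 × 0.9037 × 35.44 × 35.26 × 0.9600 = 964.9 m

D ≈ 965 m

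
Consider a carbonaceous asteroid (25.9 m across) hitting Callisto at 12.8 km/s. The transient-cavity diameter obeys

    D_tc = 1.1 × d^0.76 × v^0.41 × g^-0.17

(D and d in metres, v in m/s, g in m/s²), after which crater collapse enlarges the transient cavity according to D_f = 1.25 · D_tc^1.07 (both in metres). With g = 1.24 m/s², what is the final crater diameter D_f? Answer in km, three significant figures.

v = 12800 m/s.
d^0.76 = 25.9^0.76 = 11.86
v^0.41 = 12800^0.41 = 48.30
g^-0.17 = 1.24^-0.17 = 0.9641
D_tc = 1.1 × 11.86 × 48.30 × 0.9641 = 607.5 m
D_f = 1.25 × (607.5)^1.07 = 1189 m
     = 1.189 km

D_f ≈ 1.19 km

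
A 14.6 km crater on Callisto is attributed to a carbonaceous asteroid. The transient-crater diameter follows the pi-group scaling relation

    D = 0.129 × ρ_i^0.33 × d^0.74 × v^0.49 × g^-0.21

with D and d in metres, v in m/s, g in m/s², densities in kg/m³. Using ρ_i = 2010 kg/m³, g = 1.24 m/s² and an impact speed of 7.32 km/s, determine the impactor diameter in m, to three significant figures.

d ≈ 667 m

Rearranging for d: d = [D / (0.129 · 2010^0.33 · 7320^0.49 · 1.24^-0.21)]^(1/0.74).
D = 14600 m.
2010^0.33 = 12.30
7320^0.49 = 78.27
1.24^-0.21 = 0.9558
Denominator = 0.129 × 12.30 × 78.27 × 0.9558 = 118.7
D / 118.7 = 14600 / 118.7 = 123.0
d = 123.0^(1/0.74) = 123.0^1.3514 = 667.3 m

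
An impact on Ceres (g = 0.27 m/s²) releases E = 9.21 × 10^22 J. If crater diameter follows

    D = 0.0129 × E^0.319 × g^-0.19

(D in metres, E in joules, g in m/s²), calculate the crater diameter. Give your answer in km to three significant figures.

D ≈ 350 km

E^0.319 = (9.21 × 10^22)^0.319 = 2.116 × 10^7
g^-0.19 = 0.27^-0.19 = 1.282
D = 0.0129 × 2.116 × 10^7 × 1.282 = 3.499 × 10^5 m
   = 349.9 km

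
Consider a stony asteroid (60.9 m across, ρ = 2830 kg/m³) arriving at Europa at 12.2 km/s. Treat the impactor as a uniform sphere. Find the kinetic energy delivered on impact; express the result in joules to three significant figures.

E ≈ 2.49 × 10^16 J

v = 12200 m/s.
Mass m = (π/6) ρ d³ = (π/6) × 2830 × (60.9)³ = 3.347 × 10^8 kg
E = ½ m v² = 0.5 × 3.347 × 10^8 × (12200)² = 2.491 × 10^16 J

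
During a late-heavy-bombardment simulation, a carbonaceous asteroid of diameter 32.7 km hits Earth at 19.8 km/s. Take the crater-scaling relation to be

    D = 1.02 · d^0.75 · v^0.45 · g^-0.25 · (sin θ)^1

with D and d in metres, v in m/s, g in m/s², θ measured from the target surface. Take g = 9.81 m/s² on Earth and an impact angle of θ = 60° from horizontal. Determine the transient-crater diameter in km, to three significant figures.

D ≈ 104 km

In SI units: d = 32700 m, v = 19800 m/s.
d^0.75 = 32700^0.75 = 2432
v^0.45 = 19800^0.45 = 85.80
g^-0.25 = 9.81^-0.25 = 0.5650
(sin 60°)^1 = 0.8660^1 = 0.8660
D = 1.02 × 2432 × 85.80 × 0.5650 × 0.8660 = 1.041 × 10^5 m
   = 104.1 km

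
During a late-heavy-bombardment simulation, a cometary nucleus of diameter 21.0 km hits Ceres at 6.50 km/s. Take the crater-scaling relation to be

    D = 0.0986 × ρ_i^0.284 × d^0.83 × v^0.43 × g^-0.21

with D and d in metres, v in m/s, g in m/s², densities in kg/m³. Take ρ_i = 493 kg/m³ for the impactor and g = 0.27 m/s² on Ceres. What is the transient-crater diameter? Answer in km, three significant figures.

D ≈ 127 km

In SI units: d = 21000 m, v = 6500 m/s.
ρ_i^0.284 = 493^0.284 = 5.818
d^0.83 = 21000^0.83 = 3868
v^0.43 = 6500^0.43 = 43.61
g^-0.21 = 0.27^-0.21 = 1.316
D = 0.0986 × 5.818 × 3868 × 43.61 × 1.316 = 1.273 × 10^5 m
   = 127.3 km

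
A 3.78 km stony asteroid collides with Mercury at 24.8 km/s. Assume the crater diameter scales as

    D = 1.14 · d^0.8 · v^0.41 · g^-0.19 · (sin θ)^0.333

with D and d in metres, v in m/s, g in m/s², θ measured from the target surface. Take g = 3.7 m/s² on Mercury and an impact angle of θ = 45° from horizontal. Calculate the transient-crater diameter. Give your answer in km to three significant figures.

In SI units: d = 3780 m, v = 24800 m/s.
d^0.8 = 3780^0.8 = 727.8
v^0.41 = 24800^0.41 = 63.35
g^-0.19 = 3.7^-0.19 = 0.7799
(sin 45°)^0.333 = 0.7071^0.333 = 0.8910
D = 1.14 × 727.8 × 63.35 × 0.7799 × 0.8910 = 36524 m
   = 36.52 km

D ≈ 36.5 km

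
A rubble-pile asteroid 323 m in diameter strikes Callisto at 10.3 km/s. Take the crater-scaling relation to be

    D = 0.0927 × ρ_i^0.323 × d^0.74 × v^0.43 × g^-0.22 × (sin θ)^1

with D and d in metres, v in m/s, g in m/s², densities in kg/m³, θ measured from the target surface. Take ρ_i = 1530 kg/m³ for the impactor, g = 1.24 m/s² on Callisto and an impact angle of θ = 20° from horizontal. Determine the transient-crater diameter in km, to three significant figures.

D ≈ 1.23 km

In SI units: v = 10300 m/s.
ρ_i^0.323 = 1530^0.323 = 10.68
d^0.74 = 323^0.74 = 71.91
v^0.43 = 10300^0.43 = 53.15
g^-0.22 = 1.24^-0.22 = 0.9538
(sin 20°)^1 = 0.3420^1 = 0.3420
D = 0.0927 × 10.68 × 71.91 × 53.15 × 0.9538 × 0.3420 = 1234 m
   = 1.234 km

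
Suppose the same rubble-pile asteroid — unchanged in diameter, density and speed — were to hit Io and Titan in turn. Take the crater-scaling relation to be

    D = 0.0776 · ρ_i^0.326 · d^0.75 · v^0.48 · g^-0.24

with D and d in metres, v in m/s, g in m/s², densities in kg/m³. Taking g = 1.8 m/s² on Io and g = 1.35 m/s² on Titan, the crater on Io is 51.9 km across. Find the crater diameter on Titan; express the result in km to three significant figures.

D ≈ 55.6 km

All impactor-dependent factors cancel in the ratio, leaving D_Titan/D_Io = (g_Titan/g_Io)^-0.24.
(1.35/1.8)^-0.24 = 0.7500^-0.24 = 1.071
D_Titan = 1.071 × 51.9 km = 55.6 km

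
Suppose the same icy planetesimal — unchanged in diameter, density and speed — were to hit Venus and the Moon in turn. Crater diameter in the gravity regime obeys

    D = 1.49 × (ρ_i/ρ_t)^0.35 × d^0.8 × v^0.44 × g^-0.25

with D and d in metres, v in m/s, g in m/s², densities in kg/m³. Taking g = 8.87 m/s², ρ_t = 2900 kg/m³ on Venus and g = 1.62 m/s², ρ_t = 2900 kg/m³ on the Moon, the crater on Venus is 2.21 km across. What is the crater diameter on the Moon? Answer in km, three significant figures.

D ≈ 3.38 km

The impactor-only factors (d, v, ρ_i) cancel in the ratio, leaving D_Moon/D_Venus = (g_Moon/g_Venus)^-0.25 · (ρ_t,Venus/ρ_t,Moon)^0.35.
(1.62/8.87)^-0.25 = 0.1826^-0.25 = 1.530
(2900/2900)^0.35 = 1.000^0.35 = 1.000
Ratio = 1.530 × 1.000 = 1.530
D_Moon = 1.530 × 2.21 km = 3.38 km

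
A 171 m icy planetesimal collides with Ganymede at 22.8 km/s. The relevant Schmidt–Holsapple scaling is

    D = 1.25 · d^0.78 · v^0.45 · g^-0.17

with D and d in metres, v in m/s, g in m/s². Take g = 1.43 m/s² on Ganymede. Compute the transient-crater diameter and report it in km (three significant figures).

D ≈ 5.93 km

In SI units: v = 22800 m/s.
d^0.78 = 171^0.78 = 55.17
v^0.45 = 22800^0.45 = 91.43
g^-0.17 = 1.43^-0.17 = 0.9410
D = 1.25 × 55.17 × 91.43 × 0.9410 = 5933 m
   = 5.933 km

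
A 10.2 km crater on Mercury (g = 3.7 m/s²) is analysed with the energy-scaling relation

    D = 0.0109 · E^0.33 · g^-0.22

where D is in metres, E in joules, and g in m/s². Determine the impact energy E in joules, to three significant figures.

E ≈ 2.97 × 10^18 J

Rearranging: E = [D / (0.0109 · g^-0.22)]^(1/0.33).
D = 10200 m.
g^-0.22 = 3.7^-0.22 = 0.7499
D / (0.0109 × 0.7499) = 10200 / (8.174 × 10^-3) = 1.248 × 10^6
E = (1.248 × 10^6)^3.0303 = 2.974 × 10^18 J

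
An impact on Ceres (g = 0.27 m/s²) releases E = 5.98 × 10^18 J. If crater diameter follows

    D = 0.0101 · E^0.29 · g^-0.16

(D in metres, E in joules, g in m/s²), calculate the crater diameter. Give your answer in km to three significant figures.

D ≈ 3.47 km

E^0.29 = (5.98 × 10^18)^0.29 = 2.788 × 10^5
g^-0.16 = 0.27^-0.16 = 1.233
D = 0.0101 × 2.788 × 10^5 × 1.233 = 3472 m
   = 3.472 km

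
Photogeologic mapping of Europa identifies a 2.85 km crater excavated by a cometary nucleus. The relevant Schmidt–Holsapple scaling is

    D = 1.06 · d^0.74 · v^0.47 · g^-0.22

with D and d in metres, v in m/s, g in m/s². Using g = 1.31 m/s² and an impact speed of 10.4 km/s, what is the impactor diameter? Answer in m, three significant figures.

d ≈ 131 m

Rearranging for d: d = [D / (1.06 · 10400^0.47 · 1.31^-0.22)]^(1/0.74).
D = 2850 m.
10400^0.47 = 77.27
1.31^-0.22 = 0.9423
Denominator = 1.06 × 77.27 × 0.9423 = 77.18
D / 77.18 = 2850 / 77.18 = 36.93
d = 36.93^(1/0.74) = 36.93^1.3514 = 131.3 m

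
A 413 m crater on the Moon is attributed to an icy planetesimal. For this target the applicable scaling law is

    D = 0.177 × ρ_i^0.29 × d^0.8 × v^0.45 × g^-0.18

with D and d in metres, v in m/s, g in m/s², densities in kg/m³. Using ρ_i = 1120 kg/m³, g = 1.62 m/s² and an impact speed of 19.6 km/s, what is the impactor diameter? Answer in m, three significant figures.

d ≈ 5.46 m

Rearranging for d: d = [D / (0.177 · 1120^0.29 · 19600^0.45 · 1.62^-0.18)]^(1/0.8).
1120^0.29 = 7.661
19600^0.45 = 85.41
1.62^-0.18 = 0.9168
Denominator = 0.177 × 7.661 × 85.41 × 0.9168 = 106.2
D / 106.2 = 413 / 106.2 = 3.889
d = 3.889^(1/0.8) = 3.889^1.25 = 5.461 m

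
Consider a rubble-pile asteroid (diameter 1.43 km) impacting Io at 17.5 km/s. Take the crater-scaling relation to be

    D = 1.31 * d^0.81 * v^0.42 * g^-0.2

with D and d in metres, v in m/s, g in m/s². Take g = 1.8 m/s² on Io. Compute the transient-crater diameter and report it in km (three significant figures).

D ≈ 25.4 km

In SI units: d = 1430 m, v = 17500 m/s.
d^0.81 = 1430^0.81 = 359.6
v^0.42 = 17500^0.42 = 60.54
g^-0.2 = 1.8^-0.2 = 0.8891
D = 1.31 × 359.6 × 60.54 × 0.8891 = 25356 m
   = 25.36 km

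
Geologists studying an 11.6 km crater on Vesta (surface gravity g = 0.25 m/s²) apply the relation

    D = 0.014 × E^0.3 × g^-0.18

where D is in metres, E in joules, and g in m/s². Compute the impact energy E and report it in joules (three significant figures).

Rearranging: E = [D / (0.014 · g^-0.18)]^(1/0.3).
D = 11600 m.
g^-0.18 = 0.25^-0.18 = 1.283
D / (0.014 × 1.283) = 11600 / (0.01796) = 6.459 × 10^5
E = (6.459 × 10^5)^3.3333 = 2.328 × 10^19 J

E ≈ 2.33 × 10^19 J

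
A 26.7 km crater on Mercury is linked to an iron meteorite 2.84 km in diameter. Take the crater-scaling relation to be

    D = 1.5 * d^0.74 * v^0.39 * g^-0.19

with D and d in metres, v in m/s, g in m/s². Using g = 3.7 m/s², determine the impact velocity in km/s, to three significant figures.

v ≈ 42.0 km/s

Rearranging for v: v = [D / (1.5 · 2840^0.74 · 3.7^-0.19)]^(1/0.39).
D = 26700 m.
2840^0.74 = 359.3
3.7^-0.19 = 0.7799
Denominator = 1.5 × 359.3 × 0.7799 = 420.3
D / 420.3 = 26700 / 420.3 = 63.53
v = 63.53^(1/0.39) = 63.53^2.5641 = 41978 m/s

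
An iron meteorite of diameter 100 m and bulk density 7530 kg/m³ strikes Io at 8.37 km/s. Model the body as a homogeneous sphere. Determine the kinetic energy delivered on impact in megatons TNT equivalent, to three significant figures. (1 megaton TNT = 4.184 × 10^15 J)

v = 8370 m/s.
Mass m = (π/6) ρ d³ = (π/6) × 7530 × (100)³ = 3.943 × 10^9 kg
E = ½ m v² = 0.5 × 3.943 × 10^9 × (8370)² = 1.381 × 10^17 J
   = 1.381 × 10^17 / 4.184×10^15 = 33.01 Mt

E ≈ 33.0 Mt TNT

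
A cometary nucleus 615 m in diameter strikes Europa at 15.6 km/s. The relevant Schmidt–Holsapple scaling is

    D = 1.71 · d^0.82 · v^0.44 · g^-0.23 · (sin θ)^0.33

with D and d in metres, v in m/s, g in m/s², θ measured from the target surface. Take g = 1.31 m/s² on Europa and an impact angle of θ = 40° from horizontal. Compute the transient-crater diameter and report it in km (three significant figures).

In SI units: v = 15600 m/s.
d^0.82 = 615^0.82 = 193.6
v^0.44 = 15600^0.44 = 69.98
g^-0.23 = 1.31^-0.23 = 0.9398
(sin 40°)^0.33 = 0.6428^0.33 = 0.8643
D = 1.71 × 193.6 × 69.98 × 0.9398 × 0.8643 = 18818 m
   = 18.82 km

D ≈ 18.8 km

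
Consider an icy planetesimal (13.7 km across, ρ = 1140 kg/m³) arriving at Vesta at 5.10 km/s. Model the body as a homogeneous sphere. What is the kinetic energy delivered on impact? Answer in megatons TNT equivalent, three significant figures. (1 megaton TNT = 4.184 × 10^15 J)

d = 13700 m; v = 5100 m/s.
Mass m = (π/6) ρ d³ = (π/6) × 1140 × (13700)³ = 1.535 × 10^15 kg
E = ½ m v² = 0.5 × 1.535 × 10^15 × (5100)² = 1.996 × 10^22 J
   = 1.996 × 10^22 / 4.184×10^15 = 4.771 × 10^6 Mt

E ≈ 4.77 × 10^6 Mt TNT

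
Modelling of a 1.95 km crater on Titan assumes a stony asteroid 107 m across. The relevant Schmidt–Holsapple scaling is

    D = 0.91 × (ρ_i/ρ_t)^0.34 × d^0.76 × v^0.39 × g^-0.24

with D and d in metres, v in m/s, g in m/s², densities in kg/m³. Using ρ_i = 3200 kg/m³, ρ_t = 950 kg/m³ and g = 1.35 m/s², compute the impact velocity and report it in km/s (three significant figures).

Rearranging for v: v = [D / (0.91 · (3200/950)^0.34 · 107^0.76 · 1.35^-0.24)]^(1/0.39).
D = 1950 m.
(3200/950)^0.34 = 1.511
107^0.76 = 34.86
1.35^-0.24 = 0.9305
Denominator = 0.91 × 1.511 × 34.86 × 0.9305 = 44.60
D / 44.60 = 1950 / 44.60 = 43.72
v = 43.72^(1/0.39) = 43.72^2.5641 = 16102 m/s

v ≈ 16.1 km/s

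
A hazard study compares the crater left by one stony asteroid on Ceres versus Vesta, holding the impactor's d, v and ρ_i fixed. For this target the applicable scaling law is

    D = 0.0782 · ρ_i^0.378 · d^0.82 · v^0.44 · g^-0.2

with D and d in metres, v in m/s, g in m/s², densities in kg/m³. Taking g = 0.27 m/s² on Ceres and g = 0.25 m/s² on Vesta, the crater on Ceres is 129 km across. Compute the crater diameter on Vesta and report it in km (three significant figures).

All impactor-dependent factors cancel in the ratio, leaving D_Vesta/D_Ceres = (g_Vesta/g_Ceres)^-0.2.
(0.25/0.27)^-0.2 = 0.9259^-0.2 = 1.016
D_Vesta = 1.016 × 129 km = 131 km

D ≈ 131 km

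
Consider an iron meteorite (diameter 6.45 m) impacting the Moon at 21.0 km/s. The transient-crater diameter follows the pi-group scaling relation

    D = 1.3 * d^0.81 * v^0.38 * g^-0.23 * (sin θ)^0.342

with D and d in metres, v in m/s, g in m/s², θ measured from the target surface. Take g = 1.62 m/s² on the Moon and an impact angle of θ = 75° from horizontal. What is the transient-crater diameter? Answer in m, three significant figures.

D ≈ 228 m

In SI units: v = 21000 m/s.
d^0.81 = 6.45^0.81 = 4.526
v^0.38 = 21000^0.38 = 43.90
g^-0.23 = 1.62^-0.23 = 0.8950
(sin 75°)^0.342 = 0.9659^0.342 = 0.9882
D = 1.3 × 4.526 × 43.90 × 0.8950 × 0.9882 = 228.4 m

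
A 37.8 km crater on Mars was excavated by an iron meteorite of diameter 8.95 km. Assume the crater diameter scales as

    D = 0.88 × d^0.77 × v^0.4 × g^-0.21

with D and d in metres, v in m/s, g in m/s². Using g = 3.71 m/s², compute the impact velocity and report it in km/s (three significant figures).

Rearranging for v: v = [D / (0.88 · 8950^0.77 · 3.71^-0.21)]^(1/0.4).
D = 37800 m.
8950^0.77 = 1104
3.71^-0.21 = 0.7593
Denominator = 0.88 × 1104 × 0.7593 = 737.7
D / 737.7 = 37800 / 737.7 = 51.24
v = 51.24^(1/0.4) = 51.24^2.5 = 18794 m/s

v ≈ 18.8 km/s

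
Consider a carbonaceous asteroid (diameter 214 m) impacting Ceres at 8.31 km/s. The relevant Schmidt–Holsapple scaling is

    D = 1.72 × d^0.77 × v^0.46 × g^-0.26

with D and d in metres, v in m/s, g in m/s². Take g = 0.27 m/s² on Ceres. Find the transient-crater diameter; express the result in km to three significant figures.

D ≈ 9.57 km

In SI units: v = 8310 m/s.
d^0.77 = 214^0.77 = 62.29
v^0.46 = 8310^0.46 = 63.54
g^-0.26 = 0.27^-0.26 = 1.406
D = 1.72 × 62.29 × 63.54 × 1.406 = 9571 m
   = 9.571 km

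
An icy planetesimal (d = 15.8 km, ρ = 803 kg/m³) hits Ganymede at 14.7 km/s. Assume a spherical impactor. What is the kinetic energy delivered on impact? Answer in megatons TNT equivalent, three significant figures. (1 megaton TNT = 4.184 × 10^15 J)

E ≈ 4.28 × 10^7 Mt TNT

d = 15800 m; v = 14700 m/s.
Mass m = (π/6) ρ d³ = (π/6) × 803 × (15800)³ = 1.658 × 10^15 kg
E = ½ m v² = 0.5 × 1.658 × 10^15 × (14700)² = 1.791 × 10^23 J
   = 1.791 × 10^23 / 4.184×10^15 = 4.281 × 10^7 Mt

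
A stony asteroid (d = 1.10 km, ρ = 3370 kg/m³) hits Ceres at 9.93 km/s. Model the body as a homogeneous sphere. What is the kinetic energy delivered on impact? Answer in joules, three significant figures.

E ≈ 1.16 × 10^20 J

d = 1100 m; v = 9930 m/s.
Mass m = (π/6) ρ d³ = (π/6) × 3370 × (1100)³ = 2.349 × 10^12 kg
E = ½ m v² = 0.5 × 2.349 × 10^12 × (9930)² = 1.158 × 10^20 J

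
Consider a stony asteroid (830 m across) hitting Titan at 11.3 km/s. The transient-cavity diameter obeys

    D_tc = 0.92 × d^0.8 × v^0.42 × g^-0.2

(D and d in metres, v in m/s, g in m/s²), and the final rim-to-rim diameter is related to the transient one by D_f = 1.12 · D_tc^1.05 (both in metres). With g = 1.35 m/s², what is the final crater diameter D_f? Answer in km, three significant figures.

D_f ≈ 16.7 km

v = 11300 m/s.
d^0.8 = 830^0.8 = 216.4
v^0.42 = 11300^0.42 = 50.38
g^-0.2 = 1.35^-0.2 = 0.9417
D_tc = 0.92 × 216.4 × 50.38 × 0.9417 = 9445 m
D_f = 1.12 × (9445)^1.05 = 16718 m
     = 16.72 km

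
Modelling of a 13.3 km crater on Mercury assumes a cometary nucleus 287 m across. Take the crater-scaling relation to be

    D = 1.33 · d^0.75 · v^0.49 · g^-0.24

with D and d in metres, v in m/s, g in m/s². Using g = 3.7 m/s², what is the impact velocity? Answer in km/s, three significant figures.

Rearranging for v: v = [D / (1.33 · 287^0.75 · 3.7^-0.24)]^(1/0.49).
D = 13300 m.
287^0.75 = 69.73
3.7^-0.24 = 0.7305
Denominator = 1.33 × 69.73 × 0.7305 = 67.75
D / 67.75 = 13300 / 67.75 = 196.3
v = 196.3^(1/0.49) = 196.3^2.0408 = 47796 m/s

v ≈ 47.8 km/s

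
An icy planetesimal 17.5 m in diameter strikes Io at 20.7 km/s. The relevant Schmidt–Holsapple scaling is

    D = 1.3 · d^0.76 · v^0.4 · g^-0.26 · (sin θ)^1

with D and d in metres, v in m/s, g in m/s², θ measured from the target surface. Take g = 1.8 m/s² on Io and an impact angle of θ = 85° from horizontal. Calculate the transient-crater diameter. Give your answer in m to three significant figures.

D ≈ 521 m

In SI units: v = 20700 m/s.
d^0.76 = 17.5^0.76 = 8.805
v^0.4 = 20700^0.4 = 53.26
g^-0.26 = 1.8^-0.26 = 0.8583
(sin 85°)^1 = 0.9962^1 = 0.9962
D = 1.3 × 8.805 × 53.26 × 0.8583 × 0.9962 = 521.3 m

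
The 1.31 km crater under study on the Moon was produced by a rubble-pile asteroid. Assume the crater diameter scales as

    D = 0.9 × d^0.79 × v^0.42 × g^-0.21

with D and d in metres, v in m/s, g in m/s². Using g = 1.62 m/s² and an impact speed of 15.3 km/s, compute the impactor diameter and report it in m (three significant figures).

d ≈ 68.4 m

Rearranging for d: d = [D / (0.9 · 15300^0.42 · 1.62^-0.21)]^(1/0.79).
D = 1310 m.
15300^0.42 = 57.22
1.62^-0.21 = 0.9037
Denominator = 0.9 × 57.22 × 0.9037 = 46.54
D / 46.54 = 1310 / 46.54 = 28.15
d = 28.15^(1/0.79) = 28.15^1.2658 = 68.35 m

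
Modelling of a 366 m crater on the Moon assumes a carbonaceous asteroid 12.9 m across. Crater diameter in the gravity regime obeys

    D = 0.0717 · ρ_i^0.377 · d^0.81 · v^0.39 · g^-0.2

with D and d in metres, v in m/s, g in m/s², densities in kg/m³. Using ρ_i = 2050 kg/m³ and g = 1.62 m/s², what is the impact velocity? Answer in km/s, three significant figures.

v ≈ 12.8 km/s

Rearranging for v: v = [D / (0.0717 · 2050^0.377 · 12.9^0.81 · 1.62^-0.2)]^(1/0.39).
2050^0.377 = 17.72
12.9^0.81 = 7.936
1.62^-0.2 = 0.9080
Denominator = 0.0717 × 17.72 × 7.936 × 0.9080 = 9.155
D / 9.155 = 366 / 9.155 = 39.98
v = 39.98^(1/0.39) = 39.98^2.5641 = 12802 m/s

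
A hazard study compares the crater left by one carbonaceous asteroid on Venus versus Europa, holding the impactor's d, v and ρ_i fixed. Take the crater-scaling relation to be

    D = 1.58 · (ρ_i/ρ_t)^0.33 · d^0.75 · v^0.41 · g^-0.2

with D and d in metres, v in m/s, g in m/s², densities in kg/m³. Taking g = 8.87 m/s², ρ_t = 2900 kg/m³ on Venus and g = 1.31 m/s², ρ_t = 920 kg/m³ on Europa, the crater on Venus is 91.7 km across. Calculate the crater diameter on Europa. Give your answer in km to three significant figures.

The impactor-only factors (d, v, ρ_i) cancel in the ratio, leaving D_Europa/D_Venus = (g_Europa/g_Venus)^-0.2 · (ρ_t,Venus/ρ_t,Europa)^0.33.
(1.31/8.87)^-0.2 = 0.1477^-0.2 = 1.466
(2900/920)^0.33 = 3.152^0.33 = 1.461
Ratio = 1.466 × 1.461 = 2.142
D_Europa = 2.142 × 91.7 km = 196 km

D ≈ 196 km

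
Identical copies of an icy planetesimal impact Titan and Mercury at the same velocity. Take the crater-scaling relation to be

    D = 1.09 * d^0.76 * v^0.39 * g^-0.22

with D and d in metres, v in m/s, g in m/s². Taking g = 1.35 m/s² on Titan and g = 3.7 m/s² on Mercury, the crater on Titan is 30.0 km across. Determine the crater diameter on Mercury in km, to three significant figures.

D ≈ 24.0 km

All impactor-dependent factors cancel in the ratio, leaving D_Mercury/D_Titan = (g_Mercury/g_Titan)^-0.22.
(3.7/1.35)^-0.22 = 2.741^-0.22 = 0.8011
D_Mercury = 0.8011 × 30.0 km = 24.0 km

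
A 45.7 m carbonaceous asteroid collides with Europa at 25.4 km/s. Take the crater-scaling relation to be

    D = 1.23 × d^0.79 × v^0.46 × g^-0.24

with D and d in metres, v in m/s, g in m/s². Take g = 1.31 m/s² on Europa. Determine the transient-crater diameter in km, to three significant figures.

In SI units: v = 25400 m/s.
d^0.79 = 45.7^0.79 = 20.48
v^0.46 = 25400^0.46 = 106.2
g^-0.24 = 1.31^-0.24 = 0.9372
D = 1.23 × 20.48 × 106.2 × 0.9372 = 2507 m
   = 2.507 km

D ≈ 2.51 km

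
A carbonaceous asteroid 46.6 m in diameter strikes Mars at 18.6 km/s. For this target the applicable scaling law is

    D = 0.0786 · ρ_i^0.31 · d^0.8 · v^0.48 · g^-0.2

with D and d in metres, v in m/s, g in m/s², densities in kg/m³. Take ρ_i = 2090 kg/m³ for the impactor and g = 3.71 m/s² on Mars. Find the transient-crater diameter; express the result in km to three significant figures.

D ≈ 1.57 km

In SI units: v = 18600 m/s.
ρ_i^0.31 = 2090^0.31 = 10.70
d^0.8 = 46.6^0.8 = 21.61
v^0.48 = 18600^0.48 = 112.0
g^-0.2 = 3.71^-0.2 = 0.7694
D = 0.0786 × 10.70 × 21.61 × 112.0 × 0.7694 = 1566 m
   = 1.566 km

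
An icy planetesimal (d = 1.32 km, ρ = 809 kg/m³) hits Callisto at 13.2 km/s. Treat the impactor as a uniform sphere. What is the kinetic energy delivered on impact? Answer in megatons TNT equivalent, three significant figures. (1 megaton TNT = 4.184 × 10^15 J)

E ≈ 20300 Mt TNT

d = 1320 m; v = 13200 m/s.
Mass m = (π/6) ρ d³ = (π/6) × 809 × (1320)³ = 9.742 × 10^11 kg
E = ½ m v² = 0.5 × 9.742 × 10^11 × (13200)² = 8.487 × 10^19 J
   = 8.487 × 10^19 / 4.184×10^15 = 20284 Mt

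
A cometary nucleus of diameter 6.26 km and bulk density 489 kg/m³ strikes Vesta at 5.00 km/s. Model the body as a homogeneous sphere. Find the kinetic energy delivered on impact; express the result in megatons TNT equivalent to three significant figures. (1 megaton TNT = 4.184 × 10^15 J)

E ≈ 1.88 × 10^5 Mt TNT

d = 6260 m; v = 5000 m/s.
Mass m = (π/6) ρ d³ = (π/6) × 489 × (6260)³ = 6.281 × 10^13 kg
E = ½ m v² = 0.5 × 6.281 × 10^13 × (5000)² = 7.851 × 10^20 J
   = 7.851 × 10^20 / 4.184×10^15 = 1.876 × 10^5 Mt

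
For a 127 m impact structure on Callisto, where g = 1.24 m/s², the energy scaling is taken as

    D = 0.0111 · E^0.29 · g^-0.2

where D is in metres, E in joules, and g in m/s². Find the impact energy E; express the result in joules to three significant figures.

Rearranging: E = [D / (0.0111 · g^-0.2)]^(1/0.29).
g^-0.2 = 1.24^-0.2 = 0.9579
D / (0.0111 × 0.9579) = 127 / (0.01063) = 1.195 × 10^4
E = (1.195 × 10^4)^3.4483 = 1.148 × 10^14 J

E ≈ 1.15 × 10^14 J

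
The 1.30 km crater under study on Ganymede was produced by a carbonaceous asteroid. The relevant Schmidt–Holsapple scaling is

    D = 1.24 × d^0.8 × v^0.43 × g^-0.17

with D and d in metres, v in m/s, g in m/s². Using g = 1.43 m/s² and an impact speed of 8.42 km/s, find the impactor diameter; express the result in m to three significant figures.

d ≈ 50.0 m

Rearranging for d: d = [D / (1.24 · 8420^0.43 · 1.43^-0.17)]^(1/0.8).
D = 1300 m.
8420^0.43 = 48.74
1.43^-0.17 = 0.9410
Denominator = 1.24 × 48.74 × 0.9410 = 56.87
D / 56.87 = 1300 / 56.87 = 22.86
d = 22.86^(1/0.8) = 22.86^1.25 = 49.99 m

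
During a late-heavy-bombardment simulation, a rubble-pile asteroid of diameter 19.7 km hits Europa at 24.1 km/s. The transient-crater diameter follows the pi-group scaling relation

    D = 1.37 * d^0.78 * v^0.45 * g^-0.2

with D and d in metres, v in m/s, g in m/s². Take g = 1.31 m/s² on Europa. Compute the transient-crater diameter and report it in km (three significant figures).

In SI units: d = 19700 m, v = 24100 m/s.
d^0.78 = 19700^0.78 = 2237
v^0.45 = 24100^0.45 = 93.74
g^-0.2 = 1.31^-0.2 = 0.9474
D = 1.37 × 2237 × 93.74 × 0.9474 = 2.722 × 10^5 m
   = 272.2 km

D ≈ 272 km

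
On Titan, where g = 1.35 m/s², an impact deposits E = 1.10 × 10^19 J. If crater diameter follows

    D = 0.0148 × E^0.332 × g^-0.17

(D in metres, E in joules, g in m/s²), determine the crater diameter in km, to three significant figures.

D ≈ 29.5 km

E^0.332 = (1.10 × 10^19)^0.332 = 2.098 × 10^6
g^-0.17 = 1.35^-0.17 = 0.9503
D = 0.0148 × 2.098 × 10^6 × 0.9503 = 29507 m
   = 29.51 km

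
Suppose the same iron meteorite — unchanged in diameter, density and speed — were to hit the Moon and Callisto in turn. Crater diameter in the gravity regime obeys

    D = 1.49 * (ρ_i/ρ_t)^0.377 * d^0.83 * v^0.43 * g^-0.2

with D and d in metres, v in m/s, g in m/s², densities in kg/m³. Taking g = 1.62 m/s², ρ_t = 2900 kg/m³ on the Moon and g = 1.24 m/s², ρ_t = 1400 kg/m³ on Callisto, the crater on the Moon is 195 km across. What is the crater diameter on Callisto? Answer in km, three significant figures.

The impactor-only factors (d, v, ρ_i) cancel in the ratio, leaving D_Callisto/D_Moon = (g_Callisto/g_Moon)^-0.2 · (ρ_t,Moon/ρ_t,Callisto)^0.377.
(1.24/1.62)^-0.2 = 0.7654^-0.2 = 1.055
(2900/1400)^0.377 = 2.071^0.377 = 1.316
Ratio = 1.055 × 1.316 = 1.388
D_Callisto = 1.388 × 195 km = 271 km

D ≈ 271 km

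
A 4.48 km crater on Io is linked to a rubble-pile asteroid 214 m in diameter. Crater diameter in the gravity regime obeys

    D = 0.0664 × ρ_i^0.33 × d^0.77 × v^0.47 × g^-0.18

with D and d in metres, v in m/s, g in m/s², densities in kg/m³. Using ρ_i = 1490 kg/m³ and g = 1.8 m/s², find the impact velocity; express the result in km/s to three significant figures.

v ≈ 21.2 km/s

Rearranging for v: v = [D / (0.0664 · 1490^0.33 · 214^0.77 · 1.8^-0.18)]^(1/0.47).
D = 4480 m.
1490^0.33 = 11.15
214^0.77 = 62.29
1.8^-0.18 = 0.8996
Denominator = 0.0664 × 11.15 × 62.29 × 0.8996 = 41.49
D / 41.49 = 4480 / 41.49 = 108.0
v = 108.0^(1/0.47) = 108.0^2.1277 = 21209 m/s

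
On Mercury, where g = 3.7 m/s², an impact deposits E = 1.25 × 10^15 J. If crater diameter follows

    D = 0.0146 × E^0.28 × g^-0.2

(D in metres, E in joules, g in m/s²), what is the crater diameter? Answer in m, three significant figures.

D ≈ 190 m

E^0.28 = (1.25 × 10^15)^0.28 = 1.687 × 10^4
g^-0.2 = 3.7^-0.2 = 0.7698
D = 0.0146 × 1.687 × 10^4 × 0.7698 = 189.6 m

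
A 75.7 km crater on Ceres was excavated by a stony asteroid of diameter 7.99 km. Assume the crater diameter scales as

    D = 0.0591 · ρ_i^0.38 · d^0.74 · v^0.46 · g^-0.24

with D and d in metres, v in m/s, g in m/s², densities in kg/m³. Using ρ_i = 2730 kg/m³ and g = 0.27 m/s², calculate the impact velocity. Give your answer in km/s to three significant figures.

v ≈ 7.31 km/s

Rearranging for v: v = [D / (0.0591 · 2730^0.38 · 7990^0.74 · 0.27^-0.24)]^(1/0.46).
D = 75700 m.
2730^0.38 = 20.22
7990^0.74 = 772.5
0.27^-0.24 = 1.369
Denominator = 0.0591 × 20.22 × 772.5 × 1.369 = 1264
D / 1264 = 75700 / 1264 = 59.89
v = 59.89^(1/0.46) = 59.89^2.1739 = 7308 m/s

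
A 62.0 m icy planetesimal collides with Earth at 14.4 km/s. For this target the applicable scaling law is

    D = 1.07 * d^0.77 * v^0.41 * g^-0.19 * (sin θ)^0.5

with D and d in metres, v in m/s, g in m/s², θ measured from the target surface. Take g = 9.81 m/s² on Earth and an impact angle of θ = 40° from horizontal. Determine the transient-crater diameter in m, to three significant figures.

In SI units: v = 14400 m/s.
d^0.77 = 62^0.77 = 24.00
v^0.41 = 14400^0.41 = 50.69
g^-0.19 = 9.81^-0.19 = 0.6480
(sin 40°)^0.5 = 0.6428^0.5 = 0.8017
D = 1.07 × 24.00 × 50.69 × 0.6480 × 0.8017 = 676.2 m

D ≈ 676 m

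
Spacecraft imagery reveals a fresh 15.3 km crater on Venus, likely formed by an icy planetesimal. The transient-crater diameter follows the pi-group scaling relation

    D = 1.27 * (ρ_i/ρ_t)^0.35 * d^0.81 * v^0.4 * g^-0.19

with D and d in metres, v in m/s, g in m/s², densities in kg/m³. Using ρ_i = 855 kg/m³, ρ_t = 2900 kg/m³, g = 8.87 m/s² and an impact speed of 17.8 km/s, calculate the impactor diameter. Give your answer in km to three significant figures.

d ≈ 2.46 km

Rearranging for d: d = [D / (1.27 · (855/2900)^0.35 · 17800^0.4 · 8.87^-0.19)]^(1/0.81).
D = 15300 m.
(855/2900)^0.35 = 0.6522
17800^0.4 = 50.14
8.87^-0.19 = 0.6605
Denominator = 1.27 × 0.6522 × 50.14 × 0.6605 = 27.43
D / 27.43 = 15300 / 27.43 = 557.8
d = 557.8^(1/0.81) = 557.8^1.2346 = 2459 m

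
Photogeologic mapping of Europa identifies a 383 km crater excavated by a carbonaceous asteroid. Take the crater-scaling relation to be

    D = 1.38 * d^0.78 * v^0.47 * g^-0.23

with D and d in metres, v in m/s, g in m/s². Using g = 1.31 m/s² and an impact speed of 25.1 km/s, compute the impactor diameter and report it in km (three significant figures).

d ≈ 23.0 km

Rearranging for d: d = [D / (1.38 · 25100^0.47 · 1.31^-0.23)]^(1/0.78).
D = 383000 m.
25100^0.47 = 116.9
1.31^-0.23 = 0.9398
Denominator = 1.38 × 116.9 × 0.9398 = 151.6
D / 151.6 = 383000 / 151.6 = 2526
d = 2526^(1/0.78) = 2526^1.2821 = 23028 m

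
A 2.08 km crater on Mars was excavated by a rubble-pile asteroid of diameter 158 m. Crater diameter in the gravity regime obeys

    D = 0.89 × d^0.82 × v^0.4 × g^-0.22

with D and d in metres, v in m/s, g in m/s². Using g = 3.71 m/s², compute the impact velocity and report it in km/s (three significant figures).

Rearranging for v: v = [D / (0.89 · 158^0.82 · 3.71^-0.22)]^(1/0.4).
D = 2080 m.
158^0.82 = 63.52
3.71^-0.22 = 0.7494
Denominator = 0.89 × 63.52 × 0.7494 = 42.37
D / 42.37 = 2080 / 42.37 = 49.09
v = 49.09^(1/0.4) = 49.09^2.5 = 16884 m/s

v ≈ 16.9 km/s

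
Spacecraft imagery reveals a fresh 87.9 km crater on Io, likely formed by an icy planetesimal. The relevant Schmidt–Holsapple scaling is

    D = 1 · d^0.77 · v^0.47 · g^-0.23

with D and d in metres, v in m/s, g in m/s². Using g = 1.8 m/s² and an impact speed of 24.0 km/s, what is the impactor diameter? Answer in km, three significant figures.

Rearranging for d: d = [D / (1 · 24000^0.47 · 1.8^-0.23)]^(1/0.77).
D = 87900 m.
24000^0.47 = 114.5
1.8^-0.23 = 0.8735
Denominator = 1 × 114.5 × 0.8735 = 100.0
D / 100.0 = 87900 / 100.0 = 879.0
d = 879.0^(1/0.77) = 879.0^1.2987 = 6658 m

d ≈ 6.66 km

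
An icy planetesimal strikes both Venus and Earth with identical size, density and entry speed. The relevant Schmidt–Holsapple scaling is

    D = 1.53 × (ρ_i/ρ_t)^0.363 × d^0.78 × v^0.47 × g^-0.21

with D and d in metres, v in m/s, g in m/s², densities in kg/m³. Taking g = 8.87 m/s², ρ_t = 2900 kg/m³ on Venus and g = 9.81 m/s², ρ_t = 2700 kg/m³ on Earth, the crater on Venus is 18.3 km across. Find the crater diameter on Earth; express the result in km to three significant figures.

The impactor-only factors (d, v, ρ_i) cancel in the ratio, leaving D_Earth/D_Venus = (g_Earth/g_Venus)^-0.21 · (ρ_t,Venus/ρ_t,Earth)^0.363.
(9.81/8.87)^-0.21 = 1.106^-0.21 = 0.9791
(2900/2700)^0.363 = 1.074^0.363 = 1.026
Ratio = 0.9791 × 1.026 = 1.005
D_Earth = 1.005 × 18.3 km = 18.4 km

D ≈ 18.4 km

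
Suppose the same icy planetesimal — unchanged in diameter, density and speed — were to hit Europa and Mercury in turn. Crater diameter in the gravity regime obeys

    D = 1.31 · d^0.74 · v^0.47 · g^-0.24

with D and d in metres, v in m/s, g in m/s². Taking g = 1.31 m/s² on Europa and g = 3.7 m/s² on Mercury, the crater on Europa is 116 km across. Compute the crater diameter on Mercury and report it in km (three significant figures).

D ≈ 90.4 km

All impactor-dependent factors cancel in the ratio, leaving D_Mercury/D_Europa = (g_Mercury/g_Europa)^-0.24.
(3.7/1.31)^-0.24 = 2.824^-0.24 = 0.7795
D_Mercury = 0.7795 × 116 km = 90.4 km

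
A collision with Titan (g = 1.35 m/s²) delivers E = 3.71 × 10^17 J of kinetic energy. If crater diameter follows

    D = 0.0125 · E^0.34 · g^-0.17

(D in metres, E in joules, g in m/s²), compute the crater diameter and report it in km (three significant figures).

E^0.34 = (3.71 × 10^17)^0.34 = 9.410 × 10^5
g^-0.17 = 1.35^-0.17 = 0.9503
D = 0.0125 × 9.410 × 10^5 × 0.9503 = 11178 m
   = 11.18 km

D ≈ 11.2 km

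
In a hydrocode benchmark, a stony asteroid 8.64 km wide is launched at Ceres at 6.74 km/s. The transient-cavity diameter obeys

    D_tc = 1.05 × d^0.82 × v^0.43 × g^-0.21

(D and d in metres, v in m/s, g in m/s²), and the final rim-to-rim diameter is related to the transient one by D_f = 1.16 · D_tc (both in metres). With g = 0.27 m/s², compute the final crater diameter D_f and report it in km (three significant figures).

In SI: d = 8640 m, v = 6740 m/s.
d^0.82 = 8640^0.82 = 1690
v^0.43 = 6740^0.43 = 44.29
g^-0.21 = 0.27^-0.21 = 1.316
D_tc = 1.05 × 1690 × 44.29 × 1.316 = 1.034 × 10^5 m
D_f = 1.16 × 1.034 × 10^5 = 1.199 × 10^5 m
     = 119.9 km

D_f ≈ 120 km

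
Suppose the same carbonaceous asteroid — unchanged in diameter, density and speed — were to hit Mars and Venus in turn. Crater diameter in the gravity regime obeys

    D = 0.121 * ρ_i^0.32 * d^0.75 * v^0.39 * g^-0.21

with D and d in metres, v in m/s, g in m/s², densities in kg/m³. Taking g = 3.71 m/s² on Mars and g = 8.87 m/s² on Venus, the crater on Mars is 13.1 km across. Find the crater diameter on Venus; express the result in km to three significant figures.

D ≈ 10.9 km

All impactor-dependent factors cancel in the ratio, leaving D_Venus/D_Mars = (g_Venus/g_Mars)^-0.21.
(8.87/3.71)^-0.21 = 2.391^-0.21 = 0.8327
D_Venus = 0.8327 × 13.1 km = 10.9 km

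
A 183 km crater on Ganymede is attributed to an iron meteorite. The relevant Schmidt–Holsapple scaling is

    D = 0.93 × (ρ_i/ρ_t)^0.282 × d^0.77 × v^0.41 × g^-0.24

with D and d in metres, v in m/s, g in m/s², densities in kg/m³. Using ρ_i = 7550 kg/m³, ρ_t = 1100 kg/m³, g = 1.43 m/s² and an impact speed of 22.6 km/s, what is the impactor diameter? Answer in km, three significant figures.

Rearranging for d: d = [D / (0.93 · (7550/1100)^0.282 · 22600^0.41 · 1.43^-0.24)]^(1/0.77).
D = 183000 m.
(7550/1100)^0.282 = 1.722
22600^0.41 = 60.98
1.43^-0.24 = 0.9177
Denominator = 0.93 × 1.722 × 60.98 × 0.9177 = 89.62
D / 89.62 = 183000 / 89.62 = 2042
d = 2042^(1/0.77) = 2042^1.2987 = 19896 m

d ≈ 19.9 km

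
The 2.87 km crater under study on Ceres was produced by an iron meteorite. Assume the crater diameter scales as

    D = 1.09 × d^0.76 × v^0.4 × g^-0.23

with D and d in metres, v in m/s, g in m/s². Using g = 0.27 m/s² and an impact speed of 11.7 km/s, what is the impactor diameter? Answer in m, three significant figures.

d ≈ 154 m

Rearranging for d: d = [D / (1.09 · 11700^0.4 · 0.27^-0.23)]^(1/0.76).
D = 2870 m.
11700^0.4 = 42.39
0.27^-0.23 = 1.351
Denominator = 1.09 × 42.39 × 1.351 = 62.42
D / 62.42 = 2870 / 62.42 = 45.98
d = 45.98^(1/0.76) = 45.98^1.3158 = 154.0 m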